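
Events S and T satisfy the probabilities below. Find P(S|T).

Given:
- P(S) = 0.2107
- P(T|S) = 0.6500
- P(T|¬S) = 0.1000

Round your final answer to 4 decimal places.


Bayes' theorem: P(S|T) = P(T|S) × P(S) / P(T)

Step 1: Calculate P(T) using law of total probability
P(T) = P(T|S)P(S) + P(T|¬S)P(¬S)
     = 0.6500 × 0.2107 + 0.1000 × 0.7893
     = 0.13695500 + 0.07893000
     = 0.21588500

Step 2: Apply Bayes' theorem
P(S|T) = P(T|S) × P(S) / P(T)
       = 0.13695500 / 0.21588500
       = 0.6344


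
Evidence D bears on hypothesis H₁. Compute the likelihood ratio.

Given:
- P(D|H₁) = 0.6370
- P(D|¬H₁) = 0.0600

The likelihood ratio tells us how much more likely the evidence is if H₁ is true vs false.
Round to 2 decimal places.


Likelihood Ratio (LR) = P(D|H₁) / P(D|¬H₁)

LR = 0.6370 / 0.0600
   = 10.62

The evidence is 10.62 times more likely if H₁ is true than if H₁ is false.
Since LR > 1, the evidence supports H₁ over ¬H₁.


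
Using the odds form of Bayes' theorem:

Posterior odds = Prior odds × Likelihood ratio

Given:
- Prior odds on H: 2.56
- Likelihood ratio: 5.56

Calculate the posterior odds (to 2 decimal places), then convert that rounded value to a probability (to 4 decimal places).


Step 1: Calculate posterior odds
Posterior odds = Prior odds × LR
               = 2.56 × 5.56
               = 14.23

Step 2: Convert to probability
P(H|E) = Posterior odds / (1 + Posterior odds)
       = 14.23 / (1 + 14.23)
       = 14.23 / 15.23
       = 0.9343

The evidence increased P(H) from 0.7191 to 0.9343.


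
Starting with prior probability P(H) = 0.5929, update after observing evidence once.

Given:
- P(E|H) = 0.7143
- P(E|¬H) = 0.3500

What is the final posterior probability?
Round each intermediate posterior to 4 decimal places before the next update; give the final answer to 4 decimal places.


Sequential Bayesian updating:

Initial prior: P(H) = 0.5929

Update 1:
  P(E) = 0.7143 × 0.5929 + 0.3500 × 0.4071 = 0.42350847 + 0.14248500 = 0.56599347
  P(H|E) = 0.42350847 / 0.56599347 = 0.7483

Final posterior: 0.7483


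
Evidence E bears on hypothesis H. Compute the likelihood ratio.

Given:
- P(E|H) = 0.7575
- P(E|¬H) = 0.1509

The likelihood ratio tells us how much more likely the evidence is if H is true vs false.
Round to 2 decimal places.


Likelihood Ratio (LR) = P(E|H) / P(E|¬H)

LR = 0.7575 / 0.1509
   = 5.02

The evidence is 5.02 times more likely if H is true than if H is false.
Since LR > 1, the evidence supports H over ¬H.


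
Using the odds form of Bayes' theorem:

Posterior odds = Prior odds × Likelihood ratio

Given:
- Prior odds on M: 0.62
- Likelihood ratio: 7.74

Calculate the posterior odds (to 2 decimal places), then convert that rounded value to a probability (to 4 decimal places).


Step 1: Calculate posterior odds
Posterior odds = Prior odds × LR
               = 0.62 × 7.74
               = 4.80

Step 2: Convert to probability
P(M|E) = Posterior odds / (1 + Posterior odds)
       = 4.80 / (1 + 4.80)
       = 4.80 / 5.80
       = 0.8276

The evidence increased P(M) from 0.3827 to 0.8276.


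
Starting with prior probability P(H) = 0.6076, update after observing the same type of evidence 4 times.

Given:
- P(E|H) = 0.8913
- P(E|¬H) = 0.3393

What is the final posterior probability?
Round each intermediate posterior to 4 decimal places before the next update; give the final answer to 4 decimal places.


Sequential Bayesian updating:

Initial prior: P(H) = 0.6076

Update 1:
  P(E) = 0.8913 × 0.6076 + 0.3393 × 0.3924 = 0.54155388 + 0.13314132 = 0.67469520
  P(H|E) = 0.54155388 / 0.67469520 = 0.8027

Update 2:
  P(E) = 0.8913 × 0.8027 + 0.3393 × 0.1973 = 0.71544651 + 0.06694389 = 0.78239040
  P(H|E) = 0.71544651 / 0.78239040 = 0.9144

Update 3:
  P(E) = 0.8913 × 0.9144 + 0.3393 × 0.0856 = 0.81500472 + 0.02904408 = 0.84404880
  P(H|E) = 0.81500472 / 0.84404880 = 0.9656

Update 4:
  P(E) = 0.8913 × 0.9656 + 0.3393 × 0.0344 = 0.86063928 + 0.01167192 = 0.87231120
  P(H|E) = 0.86063928 / 0.87231120 = 0.9866

Final posterior: 0.9866


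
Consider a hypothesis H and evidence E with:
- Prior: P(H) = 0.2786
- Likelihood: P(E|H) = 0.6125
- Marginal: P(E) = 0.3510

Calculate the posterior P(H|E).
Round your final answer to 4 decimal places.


Using Bayes' theorem:

P(H|E) = P(E|H) × P(H) / P(E)
       = 0.6125 × 0.2786 / 0.3510
       = 0.17064250 / 0.3510
       = 0.4862

The evidence strengthens our belief in H.
Prior: 0.2786 → Posterior: 0.4862


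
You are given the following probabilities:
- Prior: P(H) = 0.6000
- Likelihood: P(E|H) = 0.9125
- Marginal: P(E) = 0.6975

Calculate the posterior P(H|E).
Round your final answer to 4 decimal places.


Using Bayes' theorem:

P(H|E) = P(E|H) × P(H) / P(E)
       = 0.9125 × 0.6000 / 0.6975
       = 0.54750000 / 0.6975
       = 0.7849

The evidence strengthens our belief in H.
Prior: 0.6000 → Posterior: 0.7849


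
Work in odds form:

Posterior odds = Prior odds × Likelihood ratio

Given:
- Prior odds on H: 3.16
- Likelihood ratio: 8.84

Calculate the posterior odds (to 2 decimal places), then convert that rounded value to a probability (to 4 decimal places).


Step 1: Calculate posterior odds
Posterior odds = Prior odds × LR
               = 3.16 × 8.84
               = 27.93

Step 2: Convert to probability
P(H|E) = Posterior odds / (1 + Posterior odds)
       = 27.93 / (1 + 27.93)
       = 27.93 / 28.93
       = 0.9654

The evidence increased P(H) from 0.7596 to 0.9654.


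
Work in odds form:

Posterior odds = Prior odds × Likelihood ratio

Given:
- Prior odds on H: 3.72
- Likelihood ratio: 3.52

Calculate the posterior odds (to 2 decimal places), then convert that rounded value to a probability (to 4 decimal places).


Step 1: Calculate posterior odds
Posterior odds = Prior odds × LR
               = 3.72 × 3.52
               = 13.09

Step 2: Convert to probability
P(H|E) = Posterior odds / (1 + Posterior odds)
       = 13.09 / (1 + 13.09)
       = 13.09 / 14.09
       = 0.9290

The evidence increased P(H) from 0.7881 to 0.9290.


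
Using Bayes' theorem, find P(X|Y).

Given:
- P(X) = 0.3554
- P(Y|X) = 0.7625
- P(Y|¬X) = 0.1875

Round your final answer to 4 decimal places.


Bayes' theorem: P(X|Y) = P(Y|X) × P(X) / P(Y)

Step 1: Calculate P(Y) using law of total probability
P(Y) = P(Y|X)P(X) + P(Y|¬X)P(¬X)
     = 0.7625 × 0.3554 + 0.1875 × 0.6446
     = 0.27099250 + 0.12086250
     = 0.39185500

Step 2: Apply Bayes' theorem
P(X|Y) = P(Y|X) × P(X) / P(Y)
       = 0.27099250 / 0.39185500
       = 0.6916


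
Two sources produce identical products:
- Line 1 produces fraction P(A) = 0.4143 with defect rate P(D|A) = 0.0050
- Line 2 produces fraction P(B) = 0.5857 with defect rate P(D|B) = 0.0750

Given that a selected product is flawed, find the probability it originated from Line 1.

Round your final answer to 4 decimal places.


Let A = from Line 1, D = flawed

Given:
- P(A) = 0.4143, P(B) = 0.5857
- P(D|A) = 0.0050, P(D|B) = 0.0750

Step 1: Find P(D)
P(D) = P(D|A)P(A) + P(D|B)P(B)
     = 0.0050 × 0.4143 + 0.0750 × 0.5857
     = 0.00207150 + 0.04392750
     = 0.04599900

Step 2: Apply Bayes' theorem
P(A|D) = P(D|A)P(A) / P(D)
       = 0.00207150 / 0.04599900
       = 0.0450


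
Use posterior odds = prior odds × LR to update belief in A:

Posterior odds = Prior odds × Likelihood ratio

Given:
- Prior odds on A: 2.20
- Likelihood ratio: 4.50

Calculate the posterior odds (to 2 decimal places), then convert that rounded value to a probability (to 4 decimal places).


Step 1: Calculate posterior odds
Posterior odds = Prior odds × LR
               = 2.20 × 4.50
               = 9.90

Step 2: Convert to probability
P(A|E) = Posterior odds / (1 + Posterior odds)
       = 9.90 / (1 + 9.90)
       = 9.90 / 10.90
       = 0.9083

The evidence increased P(A) from 0.6875 to 0.9083.


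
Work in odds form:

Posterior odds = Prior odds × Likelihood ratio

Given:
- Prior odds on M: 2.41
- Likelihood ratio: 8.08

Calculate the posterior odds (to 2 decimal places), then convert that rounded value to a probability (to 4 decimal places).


Step 1: Calculate posterior odds
Posterior odds = Prior odds × LR
               = 2.41 × 8.08
               = 19.47

Step 2: Convert to probability
P(M|E) = Posterior odds / (1 + Posterior odds)
       = 19.47 / (1 + 19.47)
       = 19.47 / 20.47
       = 0.9511

The evidence increased P(M) from 0.7067 to 0.9511.


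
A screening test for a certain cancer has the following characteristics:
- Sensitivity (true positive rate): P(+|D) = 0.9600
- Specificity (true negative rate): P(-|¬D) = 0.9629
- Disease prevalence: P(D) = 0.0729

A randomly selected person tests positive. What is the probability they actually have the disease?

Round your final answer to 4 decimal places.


Let D = has disease, + = positive test

Given:
- P(D) = 0.0729 (prevalence)
- P(+|D) = 0.9600 (sensitivity)
- P(-|¬D) = 0.9629 (specificity)
- P(+|¬D) = 0.0371 (false positive rate = 1 - specificity)

Step 1: Find P(+)
P(+) = P(+|D)P(D) + P(+|¬D)P(¬D)
     = 0.9600 × 0.0729 + 0.0371 × 0.9271
     = 0.06998400 + 0.03439541
     = 0.10437941

Step 2: Apply Bayes' theorem for P(D|+)
P(D|+) = P(+|D)P(D) / P(+)
       = 0.06998400 / 0.10437941
       = 0.6705


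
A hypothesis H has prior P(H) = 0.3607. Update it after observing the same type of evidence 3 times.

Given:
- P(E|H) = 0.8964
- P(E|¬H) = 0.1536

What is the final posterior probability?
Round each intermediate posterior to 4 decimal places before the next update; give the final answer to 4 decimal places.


Sequential Bayesian updating:

Initial prior: P(H) = 0.3607

Update 1:
  P(E) = 0.8964 × 0.3607 + 0.1536 × 0.6393 = 0.32333148 + 0.09819648 = 0.42152796
  P(H|E) = 0.32333148 / 0.42152796 = 0.7670

Update 2:
  P(E) = 0.8964 × 0.7670 + 0.1536 × 0.2330 = 0.68753880 + 0.03578880 = 0.72332760
  P(H|E) = 0.68753880 / 0.72332760 = 0.9505

Update 3:
  P(E) = 0.8964 × 0.9505 + 0.1536 × 0.0495 = 0.85202820 + 0.00760320 = 0.85963140
  P(H|E) = 0.85202820 / 0.85963140 = 0.9912

Final posterior: 0.9912


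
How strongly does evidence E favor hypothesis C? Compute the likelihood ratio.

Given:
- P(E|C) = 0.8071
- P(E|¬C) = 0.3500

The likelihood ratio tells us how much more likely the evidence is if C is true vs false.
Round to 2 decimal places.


Likelihood Ratio (LR) = P(E|C) / P(E|¬C)

LR = 0.8071 / 0.3500
   = 2.31

The evidence is 2.31 times more likely if C is true than if C is false.
Because LR exceeds 1, E is evidence for C.


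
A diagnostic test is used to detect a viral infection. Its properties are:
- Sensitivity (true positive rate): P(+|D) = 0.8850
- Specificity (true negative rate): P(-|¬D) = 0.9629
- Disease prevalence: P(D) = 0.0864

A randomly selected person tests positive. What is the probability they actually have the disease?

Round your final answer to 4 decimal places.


Let D = has disease, + = positive test

Given:
- P(D) = 0.0864 (prevalence)
- P(+|D) = 0.8850 (sensitivity)
- P(-|¬D) = 0.9629 (specificity)
- P(+|¬D) = 0.0371 (false positive rate = 1 - specificity)

Step 1: Find P(+)
P(+) = P(+|D)P(D) + P(+|¬D)P(¬D)
     = 0.8850 × 0.0864 + 0.0371 × 0.9136
     = 0.07646400 + 0.03389456
     = 0.11035856

Step 2: Apply Bayes' theorem for P(D|+)
P(D|+) = P(+|D)P(D) / P(+)
       = 0.07646400 / 0.11035856
       = 0.6929


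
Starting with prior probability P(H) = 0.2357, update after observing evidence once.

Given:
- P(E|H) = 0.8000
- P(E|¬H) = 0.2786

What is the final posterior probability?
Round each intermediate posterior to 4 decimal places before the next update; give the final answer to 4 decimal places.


Sequential Bayesian updating:

Initial prior: P(H) = 0.2357

Update 1:
  P(E) = 0.8000 × 0.2357 + 0.2786 × 0.7643 = 0.18856000 + 0.21293398 = 0.40149398
  P(H|E) = 0.18856000 / 0.40149398 = 0.4696

Final posterior: 0.4696


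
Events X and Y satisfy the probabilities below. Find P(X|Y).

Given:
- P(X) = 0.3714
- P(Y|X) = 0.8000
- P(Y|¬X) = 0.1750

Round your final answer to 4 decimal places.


Bayes' theorem: P(X|Y) = P(Y|X) × P(X) / P(Y)

Step 1: Calculate P(Y) using law of total probability
P(Y) = P(Y|X)P(X) + P(Y|¬X)P(¬X)
     = 0.8000 × 0.3714 + 0.1750 × 0.6286
     = 0.29712000 + 0.11000500
     = 0.40712500

Step 2: Apply Bayes' theorem
P(X|Y) = P(Y|X) × P(X) / P(Y)
       = 0.29712000 / 0.40712500
       = 0.7298


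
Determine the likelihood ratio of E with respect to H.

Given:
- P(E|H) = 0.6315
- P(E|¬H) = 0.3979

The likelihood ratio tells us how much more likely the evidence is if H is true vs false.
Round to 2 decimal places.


Likelihood Ratio (LR) = P(E|H) / P(E|¬H)

LR = 0.6315 / 0.3979
   = 1.59

The evidence is 1.59 times more likely if H is true than if H is false.
Since LR > 1, the evidence supports H over ¬H.


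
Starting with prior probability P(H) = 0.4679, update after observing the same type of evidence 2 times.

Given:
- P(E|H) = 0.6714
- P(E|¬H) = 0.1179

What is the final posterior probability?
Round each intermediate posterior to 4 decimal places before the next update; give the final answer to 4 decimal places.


Sequential Bayesian updating:

Initial prior: P(H) = 0.4679

Update 1:
  P(E) = 0.6714 × 0.4679 + 0.1179 × 0.5321 = 0.31414806 + 0.06273459 = 0.37688265
  P(H|E) = 0.31414806 / 0.37688265 = 0.8335

Update 2:
  P(E) = 0.6714 × 0.8335 + 0.1179 × 0.1665 = 0.55961190 + 0.01963035 = 0.57924225
  P(H|E) = 0.55961190 / 0.57924225 = 0.9661

Final posterior: 0.9661


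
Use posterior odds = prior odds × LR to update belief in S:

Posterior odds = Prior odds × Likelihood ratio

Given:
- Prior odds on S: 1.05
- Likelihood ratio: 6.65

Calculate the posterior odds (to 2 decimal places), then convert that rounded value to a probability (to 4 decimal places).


Step 1: Calculate posterior odds
Posterior odds = Prior odds × LR
               = 1.05 × 6.65
               = 6.98

Step 2: Convert to probability
P(S|E) = Posterior odds / (1 + Posterior odds)
       = 6.98 / (1 + 6.98)
       = 6.98 / 7.98
       = 0.8747

The evidence increased P(S) from 0.5122 to 0.8747.


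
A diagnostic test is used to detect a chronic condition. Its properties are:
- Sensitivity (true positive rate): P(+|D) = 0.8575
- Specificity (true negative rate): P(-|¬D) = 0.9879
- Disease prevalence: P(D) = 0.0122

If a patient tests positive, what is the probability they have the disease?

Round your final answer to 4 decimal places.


Let D = has disease, + = positive test

Given:
- P(D) = 0.0122 (prevalence)
- P(+|D) = 0.8575 (sensitivity)
- P(-|¬D) = 0.9879 (specificity)
- P(+|¬D) = 0.0121 (false positive rate = 1 - specificity)

Step 1: Find P(+)
P(+) = P(+|D)P(D) + P(+|¬D)P(¬D)
     = 0.8575 × 0.0122 + 0.0121 × 0.9878
     = 0.01046150 + 0.01195238
     = 0.02241388

Step 2: Apply Bayes' theorem for P(D|+)
P(D|+) = P(+|D)P(D) / P(+)
       = 0.01046150 / 0.02241388
       = 0.4667


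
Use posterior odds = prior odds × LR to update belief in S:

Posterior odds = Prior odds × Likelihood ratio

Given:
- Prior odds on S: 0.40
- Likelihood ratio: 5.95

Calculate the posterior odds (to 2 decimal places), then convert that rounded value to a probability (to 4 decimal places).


Step 1: Calculate posterior odds
Posterior odds = Prior odds × LR
               = 0.40 × 5.95
               = 2.38

Step 2: Convert to probability
P(S|E) = Posterior odds / (1 + Posterior odds)
       = 2.38 / (1 + 2.38)
       = 2.38 / 3.38
       = 0.7041

The evidence increased P(S) from 0.2857 to 0.7041.


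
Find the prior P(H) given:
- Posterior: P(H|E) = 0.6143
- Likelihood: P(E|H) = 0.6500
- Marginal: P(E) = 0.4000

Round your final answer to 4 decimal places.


From Bayes' theorem: P(H|E) = P(E|H) × P(H) / P(E)

Rearranging for P(H):
P(H) = P(H|E) × P(E) / P(E|H)
     = 0.6143 × 0.4000 / 0.6500
     = 0.24572000 / 0.6500
     = 0.3780


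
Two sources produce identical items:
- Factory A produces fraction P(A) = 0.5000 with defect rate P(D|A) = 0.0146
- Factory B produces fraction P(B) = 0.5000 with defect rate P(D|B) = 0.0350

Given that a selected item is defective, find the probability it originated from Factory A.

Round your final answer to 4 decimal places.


Let A = from Factory A, D = defective

Given:
- P(A) = 0.5000, P(B) = 0.5000
- P(D|A) = 0.0146, P(D|B) = 0.0350

Step 1: Find P(D)
P(D) = P(D|A)P(A) + P(D|B)P(B)
     = 0.0146 × 0.5000 + 0.0350 × 0.5000
     = 0.00730000 + 0.01750000
     = 0.02480000

Step 2: Apply Bayes' theorem
P(A|D) = P(D|A)P(A) / P(D)
       = 0.00730000 / 0.02480000
       = 0.2944


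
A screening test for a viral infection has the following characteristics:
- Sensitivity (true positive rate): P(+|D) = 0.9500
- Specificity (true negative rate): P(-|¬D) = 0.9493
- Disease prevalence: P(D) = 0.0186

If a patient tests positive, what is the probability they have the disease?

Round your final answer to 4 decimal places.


Let D = has disease, + = positive test

Given:
- P(D) = 0.0186 (prevalence)
- P(+|D) = 0.9500 (sensitivity)
- P(-|¬D) = 0.9493 (specificity)
- P(+|¬D) = 0.0507 (false positive rate = 1 - specificity)

Step 1: Find P(+)
P(+) = P(+|D)P(D) + P(+|¬D)P(¬D)
     = 0.9500 × 0.0186 + 0.0507 × 0.9814
     = 0.01767000 + 0.04975698
     = 0.06742698

Step 2: Apply Bayes' theorem for P(D|+)
P(D|+) = P(+|D)P(D) / P(+)
       = 0.01767000 / 0.06742698
       = 0.2621


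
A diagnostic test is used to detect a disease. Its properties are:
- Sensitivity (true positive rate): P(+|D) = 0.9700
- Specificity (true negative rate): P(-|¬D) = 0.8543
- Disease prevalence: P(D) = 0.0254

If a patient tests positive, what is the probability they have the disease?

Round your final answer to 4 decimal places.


Let D = has disease, + = positive test

Given:
- P(D) = 0.0254 (prevalence)
- P(+|D) = 0.9700 (sensitivity)
- P(-|¬D) = 0.8543 (specificity)
- P(+|¬D) = 0.1457 (false positive rate = 1 - specificity)

Step 1: Find P(+)
P(+) = P(+|D)P(D) + P(+|¬D)P(¬D)
     = 0.9700 × 0.0254 + 0.1457 × 0.9746
     = 0.02463800 + 0.14199922
     = 0.16663722

Step 2: Apply Bayes' theorem for P(D|+)
P(D|+) = P(+|D)P(D) / P(+)
       = 0.02463800 / 0.16663722
       = 0.1479


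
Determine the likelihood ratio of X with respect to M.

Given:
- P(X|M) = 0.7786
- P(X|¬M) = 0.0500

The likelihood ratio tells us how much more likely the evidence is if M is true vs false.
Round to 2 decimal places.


Likelihood Ratio (LR) = P(X|M) / P(X|¬M)

LR = 0.7786 / 0.0500
   = 15.57

The evidence is 15.57 times more likely if M is true than if M is false.
LR > 1, so observing X raises the odds in favor of M.


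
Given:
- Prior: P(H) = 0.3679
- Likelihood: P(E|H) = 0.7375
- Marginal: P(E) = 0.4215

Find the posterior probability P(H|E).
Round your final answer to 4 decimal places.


Using Bayes' theorem:

P(H|E) = P(E|H) × P(H) / P(E)
       = 0.7375 × 0.3679 / 0.4215
       = 0.27132625 / 0.4215
       = 0.6437

The evidence strengthens our belief in H.
Prior: 0.3679 → Posterior: 0.6437


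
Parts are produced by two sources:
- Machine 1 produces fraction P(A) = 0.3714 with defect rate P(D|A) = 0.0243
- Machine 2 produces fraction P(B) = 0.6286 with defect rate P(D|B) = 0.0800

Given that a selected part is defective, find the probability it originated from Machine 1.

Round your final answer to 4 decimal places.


Let A = from Machine 1, D = defective

Given:
- P(A) = 0.3714, P(B) = 0.6286
- P(D|A) = 0.0243, P(D|B) = 0.0800

Step 1: Find P(D)
P(D) = P(D|A)P(A) + P(D|B)P(B)
     = 0.0243 × 0.3714 + 0.0800 × 0.6286
     = 0.00902502 + 0.05028800
     = 0.05931302

Step 2: Apply Bayes' theorem
P(A|D) = P(D|A)P(A) / P(D)
       = 0.00902502 / 0.05931302
       = 0.1522


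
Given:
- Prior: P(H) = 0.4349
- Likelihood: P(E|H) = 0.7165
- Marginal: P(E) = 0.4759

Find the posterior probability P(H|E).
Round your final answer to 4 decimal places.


Using Bayes' theorem:

P(H|E) = P(E|H) × P(H) / P(E)
       = 0.7165 × 0.4349 / 0.4759
       = 0.31160585 / 0.4759
       = 0.6548

The evidence strengthens our belief in H.
Prior: 0.4349 → Posterior: 0.6548


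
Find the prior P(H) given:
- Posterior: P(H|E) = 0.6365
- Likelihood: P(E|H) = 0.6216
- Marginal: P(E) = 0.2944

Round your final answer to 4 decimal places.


From Bayes' theorem: P(H|E) = P(E|H) × P(H) / P(E)

Rearranging for P(H):
P(H) = P(H|E) × P(E) / P(E|H)
     = 0.6365 × 0.2944 / 0.6216
     = 0.18738560 / 0.6216
     = 0.3015


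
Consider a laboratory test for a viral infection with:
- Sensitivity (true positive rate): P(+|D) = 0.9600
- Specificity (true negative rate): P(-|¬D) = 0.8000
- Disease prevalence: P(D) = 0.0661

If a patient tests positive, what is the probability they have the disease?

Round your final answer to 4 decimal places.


Let D = has disease, + = positive test

Given:
- P(D) = 0.0661 (prevalence)
- P(+|D) = 0.9600 (sensitivity)
- P(-|¬D) = 0.8000 (specificity)
- P(+|¬D) = 0.2000 (false positive rate = 1 - specificity)

Step 1: Find P(+)
P(+) = P(+|D)P(D) + P(+|¬D)P(¬D)
     = 0.9600 × 0.0661 + 0.2000 × 0.9339
     = 0.06345600 + 0.18678000
     = 0.25023600

Step 2: Apply Bayes' theorem for P(D|+)
P(D|+) = P(+|D)P(D) / P(+)
       = 0.06345600 / 0.25023600
       = 0.2536


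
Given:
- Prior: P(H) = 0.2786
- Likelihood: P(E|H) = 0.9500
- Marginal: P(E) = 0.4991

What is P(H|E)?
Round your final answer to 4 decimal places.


Using Bayes' theorem:

P(H|E) = P(E|H) × P(H) / P(E)
       = 0.9500 × 0.2786 / 0.4991
       = 0.26467000 / 0.4991
       = 0.5303

The evidence strengthens our belief in H.
Prior: 0.2786 → Posterior: 0.5303


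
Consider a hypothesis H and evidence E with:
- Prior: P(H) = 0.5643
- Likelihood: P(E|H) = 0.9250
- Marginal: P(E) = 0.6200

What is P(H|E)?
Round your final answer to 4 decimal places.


Using Bayes' theorem:

P(H|E) = P(E|H) × P(H) / P(E)
       = 0.9250 × 0.5643 / 0.6200
       = 0.52197750 / 0.6200
       = 0.8419

The evidence strengthens our belief in H.
Prior: 0.5643 → Posterior: 0.8419


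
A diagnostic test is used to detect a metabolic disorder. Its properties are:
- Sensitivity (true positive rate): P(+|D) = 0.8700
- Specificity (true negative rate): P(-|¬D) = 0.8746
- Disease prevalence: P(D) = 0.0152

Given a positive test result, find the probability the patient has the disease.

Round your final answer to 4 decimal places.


Let D = has disease, + = positive test

Given:
- P(D) = 0.0152 (prevalence)
- P(+|D) = 0.8700 (sensitivity)
- P(-|¬D) = 0.8746 (specificity)
- P(+|¬D) = 0.1254 (false positive rate = 1 - specificity)

Step 1: Find P(+)
P(+) = P(+|D)P(D) + P(+|¬D)P(¬D)
     = 0.8700 × 0.0152 + 0.1254 × 0.9848
     = 0.01322400 + 0.12349392
     = 0.13671792

Step 2: Apply Bayes' theorem for P(D|+)
P(D|+) = P(+|D)P(D) / P(+)
       = 0.01322400 / 0.13671792
       = 0.0967


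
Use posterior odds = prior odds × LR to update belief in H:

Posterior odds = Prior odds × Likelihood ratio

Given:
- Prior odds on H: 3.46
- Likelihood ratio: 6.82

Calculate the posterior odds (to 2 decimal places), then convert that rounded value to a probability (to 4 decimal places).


Step 1: Calculate posterior odds
Posterior odds = Prior odds × LR
               = 3.46 × 6.82
               = 23.60

Step 2: Convert to probability
P(H|E) = Posterior odds / (1 + Posterior odds)
       = 23.60 / (1 + 23.60)
       = 23.60 / 24.60
       = 0.9593

The evidence increased P(H) from 0.7758 to 0.9593.


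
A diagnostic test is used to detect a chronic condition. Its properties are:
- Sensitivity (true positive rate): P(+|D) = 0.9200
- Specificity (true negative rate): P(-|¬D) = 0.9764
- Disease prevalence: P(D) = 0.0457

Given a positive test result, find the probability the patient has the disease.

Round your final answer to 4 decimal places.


Let D = has disease, + = positive test

Given:
- P(D) = 0.0457 (prevalence)
- P(+|D) = 0.9200 (sensitivity)
- P(-|¬D) = 0.9764 (specificity)
- P(+|¬D) = 0.0236 (false positive rate = 1 - specificity)

Step 1: Find P(+)
P(+) = P(+|D)P(D) + P(+|¬D)P(¬D)
     = 0.9200 × 0.0457 + 0.0236 × 0.9543
     = 0.04204400 + 0.02252148
     = 0.06456548

Step 2: Apply Bayes' theorem for P(D|+)
P(D|+) = P(+|D)P(D) / P(+)
       = 0.04204400 / 0.06456548
       = 0.6512


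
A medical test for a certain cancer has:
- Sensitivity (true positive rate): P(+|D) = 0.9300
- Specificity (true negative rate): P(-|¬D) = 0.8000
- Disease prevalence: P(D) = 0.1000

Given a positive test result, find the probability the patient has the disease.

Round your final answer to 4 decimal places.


Let D = has disease, + = positive test

Given:
- P(D) = 0.1000 (prevalence)
- P(+|D) = 0.9300 (sensitivity)
- P(-|¬D) = 0.8000 (specificity)
- P(+|¬D) = 0.2000 (false positive rate = 1 - specificity)

Step 1: Find P(+)
P(+) = P(+|D)P(D) + P(+|¬D)P(¬D)
     = 0.9300 × 0.1000 + 0.2000 × 0.9000
     = 0.09300000 + 0.18000000
     = 0.27300000

Step 2: Apply Bayes' theorem for P(D|+)
P(D|+) = P(+|D)P(D) / P(+)
       = 0.09300000 / 0.27300000
       = 0.3407


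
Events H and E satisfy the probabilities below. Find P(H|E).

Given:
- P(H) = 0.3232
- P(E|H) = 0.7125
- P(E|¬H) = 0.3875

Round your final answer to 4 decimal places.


Bayes' theorem: P(H|E) = P(E|H) × P(H) / P(E)

Step 1: Calculate P(E) using law of total probability
P(E) = P(E|H)P(H) + P(E|¬H)P(¬H)
     = 0.7125 × 0.3232 + 0.3875 × 0.6768
     = 0.23028000 + 0.26226000
     = 0.49254000

Step 2: Apply Bayes' theorem
P(H|E) = P(E|H) × P(H) / P(E)
       = 0.23028000 / 0.49254000
       = 0.4675


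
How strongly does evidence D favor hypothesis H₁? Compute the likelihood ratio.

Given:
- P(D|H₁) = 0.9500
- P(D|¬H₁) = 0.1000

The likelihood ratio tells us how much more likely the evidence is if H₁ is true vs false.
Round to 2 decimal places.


Likelihood Ratio (LR) = P(D|H₁) / P(D|¬H₁)

LR = 0.9500 / 0.1000
   = 9.50

The evidence is 9.50 times more likely if H₁ is true than if H₁ is false.
Because LR exceeds 1, D is evidence for H₁.


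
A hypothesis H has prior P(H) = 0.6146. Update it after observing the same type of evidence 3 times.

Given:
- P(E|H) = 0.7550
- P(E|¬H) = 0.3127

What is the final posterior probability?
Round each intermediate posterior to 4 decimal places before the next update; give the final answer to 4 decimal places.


Sequential Bayesian updating:

Initial prior: P(H) = 0.6146

Update 1:
  P(E) = 0.7550 × 0.6146 + 0.3127 × 0.3854 = 0.46402300 + 0.12051458 = 0.58453758
  P(H|E) = 0.46402300 / 0.58453758 = 0.7938

Update 2:
  P(E) = 0.7550 × 0.7938 + 0.3127 × 0.2062 = 0.59931900 + 0.06447874 = 0.66379774
  P(H|E) = 0.59931900 / 0.66379774 = 0.9029

Update 3:
  P(E) = 0.7550 × 0.9029 + 0.3127 × 0.0971 = 0.68168950 + 0.03036317 = 0.71205267
  P(H|E) = 0.68168950 / 0.71205267 = 0.9574

Final posterior: 0.9574


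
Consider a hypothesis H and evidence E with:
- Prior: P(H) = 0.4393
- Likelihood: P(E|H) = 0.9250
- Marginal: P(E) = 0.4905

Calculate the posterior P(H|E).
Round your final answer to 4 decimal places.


Using Bayes' theorem:

P(H|E) = P(E|H) × P(H) / P(E)
       = 0.9250 × 0.4393 / 0.4905
       = 0.40635250 / 0.4905
       = 0.8284

The evidence strengthens our belief in H.
Prior: 0.4393 → Posterior: 0.8284


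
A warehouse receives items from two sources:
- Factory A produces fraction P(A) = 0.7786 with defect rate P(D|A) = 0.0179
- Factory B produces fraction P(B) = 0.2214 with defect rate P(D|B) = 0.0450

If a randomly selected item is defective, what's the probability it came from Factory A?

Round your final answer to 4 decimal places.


Let A = from Factory A, D = defective

Given:
- P(A) = 0.7786, P(B) = 0.2214
- P(D|A) = 0.0179, P(D|B) = 0.0450

Step 1: Find P(D)
P(D) = P(D|A)P(A) + P(D|B)P(B)
     = 0.0179 × 0.7786 + 0.0450 × 0.2214
     = 0.01393694 + 0.00996300
     = 0.02389994

Step 2: Apply Bayes' theorem
P(A|D) = P(D|A)P(A) / P(D)
       = 0.01393694 / 0.02389994
       = 0.5831


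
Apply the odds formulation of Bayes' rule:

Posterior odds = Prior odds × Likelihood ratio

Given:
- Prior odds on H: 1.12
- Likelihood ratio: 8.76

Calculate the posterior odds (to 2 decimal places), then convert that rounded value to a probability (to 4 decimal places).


Step 1: Calculate posterior odds
Posterior odds = Prior odds × LR
               = 1.12 × 8.76
               = 9.81

Step 2: Convert to probability
P(H|E) = Posterior odds / (1 + Posterior odds)
       = 9.81 / (1 + 9.81)
       = 9.81 / 10.81
       = 0.9075

The evidence increased P(H) from 0.5283 to 0.9075.


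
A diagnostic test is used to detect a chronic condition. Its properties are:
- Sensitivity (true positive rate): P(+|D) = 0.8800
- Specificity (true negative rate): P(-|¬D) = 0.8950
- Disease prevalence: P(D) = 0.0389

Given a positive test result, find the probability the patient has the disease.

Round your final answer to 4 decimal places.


Let D = has disease, + = positive test

Given:
- P(D) = 0.0389 (prevalence)
- P(+|D) = 0.8800 (sensitivity)
- P(-|¬D) = 0.8950 (specificity)
- P(+|¬D) = 0.1050 (false positive rate = 1 - specificity)

Step 1: Find P(+)
P(+) = P(+|D)P(D) + P(+|¬D)P(¬D)
     = 0.8800 × 0.0389 + 0.1050 × 0.9611
     = 0.03423200 + 0.10091550
     = 0.13514750

Step 2: Apply Bayes' theorem for P(D|+)
P(D|+) = P(+|D)P(D) / P(+)
       = 0.03423200 / 0.13514750
       = 0.2533


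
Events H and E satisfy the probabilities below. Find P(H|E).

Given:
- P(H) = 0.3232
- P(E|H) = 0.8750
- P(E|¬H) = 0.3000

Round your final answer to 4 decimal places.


Bayes' theorem: P(H|E) = P(E|H) × P(H) / P(E)

Step 1: Calculate P(E) using law of total probability
P(E) = P(E|H)P(H) + P(E|¬H)P(¬H)
     = 0.8750 × 0.3232 + 0.3000 × 0.6768
     = 0.28280000 + 0.20304000
     = 0.48584000

Step 2: Apply Bayes' theorem
P(H|E) = P(E|H) × P(H) / P(E)
       = 0.28280000 / 0.48584000
       = 0.5821


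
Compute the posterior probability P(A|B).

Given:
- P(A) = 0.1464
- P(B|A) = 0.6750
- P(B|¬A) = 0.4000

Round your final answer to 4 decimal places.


Bayes' theorem: P(A|B) = P(B|A) × P(A) / P(B)

Step 1: Calculate P(B) using law of total probability
P(B) = P(B|A)P(A) + P(B|¬A)P(¬A)
     = 0.6750 × 0.1464 + 0.4000 × 0.8536
     = 0.09882000 + 0.34144000
     = 0.44026000

Step 2: Apply Bayes' theorem
P(A|B) = P(B|A) × P(A) / P(B)
       = 0.09882000 / 0.44026000
       = 0.2245


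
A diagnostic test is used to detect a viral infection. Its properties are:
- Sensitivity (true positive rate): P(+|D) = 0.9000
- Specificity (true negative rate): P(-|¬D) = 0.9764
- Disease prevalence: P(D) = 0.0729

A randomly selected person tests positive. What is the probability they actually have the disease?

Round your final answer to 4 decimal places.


Let D = has disease, + = positive test

Given:
- P(D) = 0.0729 (prevalence)
- P(+|D) = 0.9000 (sensitivity)
- P(-|¬D) = 0.9764 (specificity)
- P(+|¬D) = 0.0236 (false positive rate = 1 - specificity)

Step 1: Find P(+)
P(+) = P(+|D)P(D) + P(+|¬D)P(¬D)
     = 0.9000 × 0.0729 + 0.0236 × 0.9271
     = 0.06561000 + 0.02187956
     = 0.08748956

Step 2: Apply Bayes' theorem for P(D|+)
P(D|+) = P(+|D)P(D) / P(+)
       = 0.06561000 / 0.08748956
       = 0.7499


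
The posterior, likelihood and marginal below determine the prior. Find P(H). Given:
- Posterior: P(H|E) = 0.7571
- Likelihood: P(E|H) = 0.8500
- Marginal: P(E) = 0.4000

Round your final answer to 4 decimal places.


From Bayes' theorem: P(H|E) = P(E|H) × P(H) / P(E)

Rearranging for P(H):
P(H) = P(H|E) × P(E) / P(E|H)
     = 0.7571 × 0.4000 / 0.8500
     = 0.30284000 / 0.8500
     = 0.3563


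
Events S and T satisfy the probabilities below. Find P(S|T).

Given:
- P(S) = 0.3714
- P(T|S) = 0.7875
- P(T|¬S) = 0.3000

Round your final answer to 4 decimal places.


Bayes' theorem: P(S|T) = P(T|S) × P(S) / P(T)

Step 1: Calculate P(T) using law of total probability
P(T) = P(T|S)P(S) + P(T|¬S)P(¬S)
     = 0.7875 × 0.3714 + 0.3000 × 0.6286
     = 0.29247750 + 0.18858000
     = 0.48105750

Step 2: Apply Bayes' theorem
P(S|T) = P(T|S) × P(S) / P(T)
       = 0.29247750 / 0.48105750
       = 0.6080


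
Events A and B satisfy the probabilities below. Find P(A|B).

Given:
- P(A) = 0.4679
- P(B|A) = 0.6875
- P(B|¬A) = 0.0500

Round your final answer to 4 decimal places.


Bayes' theorem: P(A|B) = P(B|A) × P(A) / P(B)

Step 1: Calculate P(B) using law of total probability
P(B) = P(B|A)P(A) + P(B|¬A)P(¬A)
     = 0.6875 × 0.4679 + 0.0500 × 0.5321
     = 0.32168125 + 0.02660500
     = 0.34828625

Step 2: Apply Bayes' theorem
P(A|B) = P(B|A) × P(A) / P(B)
       = 0.32168125 / 0.34828625
       = 0.9236


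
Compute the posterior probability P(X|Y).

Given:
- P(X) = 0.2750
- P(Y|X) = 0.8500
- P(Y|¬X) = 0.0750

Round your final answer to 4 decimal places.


Bayes' theorem: P(X|Y) = P(Y|X) × P(X) / P(Y)

Step 1: Calculate P(Y) using law of total probability
P(Y) = P(Y|X)P(X) + P(Y|¬X)P(¬X)
     = 0.8500 × 0.2750 + 0.0750 × 0.7250
     = 0.23375000 + 0.05437500
     = 0.28812500

Step 2: Apply Bayes' theorem
P(X|Y) = P(Y|X) × P(X) / P(Y)
       = 0.23375000 / 0.28812500
       = 0.8113


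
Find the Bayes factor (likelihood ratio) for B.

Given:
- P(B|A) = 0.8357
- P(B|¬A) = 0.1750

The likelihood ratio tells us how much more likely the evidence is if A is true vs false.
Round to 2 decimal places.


Likelihood Ratio (LR) = P(B|A) / P(B|¬A)

LR = 0.8357 / 0.1750
   = 4.78

The evidence is 4.78 times more likely if A is true than if A is false.
Since LR > 1, the evidence supports A over ¬A.


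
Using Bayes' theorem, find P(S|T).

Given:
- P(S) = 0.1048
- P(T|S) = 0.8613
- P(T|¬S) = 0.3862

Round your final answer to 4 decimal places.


Bayes' theorem: P(S|T) = P(T|S) × P(S) / P(T)

Step 1: Calculate P(T) using law of total probability
P(T) = P(T|S)P(S) + P(T|¬S)P(¬S)
     = 0.8613 × 0.1048 + 0.3862 × 0.8952
     = 0.09026424 + 0.34572624
     = 0.43599048

Step 2: Apply Bayes' theorem
P(S|T) = P(T|S) × P(S) / P(T)
       = 0.09026424 / 0.43599048
       = 0.2070


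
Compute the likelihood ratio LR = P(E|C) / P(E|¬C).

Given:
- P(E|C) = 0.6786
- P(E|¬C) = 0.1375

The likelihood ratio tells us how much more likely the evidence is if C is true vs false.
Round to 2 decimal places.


Likelihood Ratio (LR) = P(E|C) / P(E|¬C)

LR = 0.6786 / 0.1375
   = 4.94

The evidence is 4.94 times more likely if C is true than if C is false.
LR > 1, so observing E raises the odds in favor of C.


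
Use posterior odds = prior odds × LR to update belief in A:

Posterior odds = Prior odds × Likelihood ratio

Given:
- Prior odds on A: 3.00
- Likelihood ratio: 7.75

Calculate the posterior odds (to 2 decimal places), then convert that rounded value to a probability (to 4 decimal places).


Step 1: Calculate posterior odds
Posterior odds = Prior odds × LR
               = 3.00 × 7.75
               = 23.25

Step 2: Convert to probability
P(A|E) = Posterior odds / (1 + Posterior odds)
       = 23.25 / (1 + 23.25)
       = 23.25 / 24.25
       = 0.9588

The evidence increased P(A) from 0.7500 to 0.9588.


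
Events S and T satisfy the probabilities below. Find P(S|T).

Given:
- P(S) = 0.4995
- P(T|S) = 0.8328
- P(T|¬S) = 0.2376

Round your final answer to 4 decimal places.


Bayes' theorem: P(S|T) = P(T|S) × P(S) / P(T)

Step 1: Calculate P(T) using law of total probability
P(T) = P(T|S)P(S) + P(T|¬S)P(¬S)
     = 0.8328 × 0.4995 + 0.2376 × 0.5005
     = 0.41598360 + 0.11891880
     = 0.53490240

Step 2: Apply Bayes' theorem
P(S|T) = P(T|S) × P(S) / P(T)
       = 0.41598360 / 0.53490240
       = 0.7777


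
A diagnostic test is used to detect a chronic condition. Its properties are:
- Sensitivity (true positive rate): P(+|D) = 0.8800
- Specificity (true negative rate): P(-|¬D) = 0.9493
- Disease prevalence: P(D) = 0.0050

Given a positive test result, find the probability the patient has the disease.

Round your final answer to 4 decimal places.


Let D = has disease, + = positive test

Given:
- P(D) = 0.0050 (prevalence)
- P(+|D) = 0.8800 (sensitivity)
- P(-|¬D) = 0.9493 (specificity)
- P(+|¬D) = 0.0507 (false positive rate = 1 - specificity)

Step 1: Find P(+)
P(+) = P(+|D)P(D) + P(+|¬D)P(¬D)
     = 0.8800 × 0.0050 + 0.0507 × 0.9950
     = 0.00440000 + 0.05044650
     = 0.05484650

Step 2: Apply Bayes' theorem for P(D|+)
P(D|+) = P(+|D)P(D) / P(+)
       = 0.00440000 / 0.05484650
       = 0.0802


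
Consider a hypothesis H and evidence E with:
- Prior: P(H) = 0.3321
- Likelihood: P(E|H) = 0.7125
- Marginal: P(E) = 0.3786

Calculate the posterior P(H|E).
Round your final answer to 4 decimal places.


Using Bayes' theorem:

P(H|E) = P(E|H) × P(H) / P(E)
       = 0.7125 × 0.3321 / 0.3786
       = 0.23662125 / 0.3786
       = 0.6250

The evidence strengthens our belief in H.
Prior: 0.3321 → Posterior: 0.6250


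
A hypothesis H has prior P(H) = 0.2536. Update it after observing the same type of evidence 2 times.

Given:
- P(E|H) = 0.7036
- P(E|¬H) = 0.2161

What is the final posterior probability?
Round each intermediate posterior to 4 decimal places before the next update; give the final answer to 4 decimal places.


Sequential Bayesian updating:

Initial prior: P(H) = 0.2536

Update 1:
  P(E) = 0.7036 × 0.2536 + 0.2161 × 0.7464 = 0.17843296 + 0.16129704 = 0.33973000
  P(H|E) = 0.17843296 / 0.33973000 = 0.5252

Update 2:
  P(E) = 0.7036 × 0.5252 + 0.2161 × 0.4748 = 0.36953072 + 0.10260428 = 0.47213500
  P(H|E) = 0.36953072 / 0.47213500 = 0.7827

Final posterior: 0.7827


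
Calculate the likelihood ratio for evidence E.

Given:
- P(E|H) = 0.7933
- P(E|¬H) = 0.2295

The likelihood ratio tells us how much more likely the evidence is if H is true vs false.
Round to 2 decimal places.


Likelihood Ratio (LR) = P(E|H) / P(E|¬H)

LR = 0.7933 / 0.2295
   = 3.46

The evidence is 3.46 times more likely if H is true than if H is false.
Because LR exceeds 1, E is evidence for H.


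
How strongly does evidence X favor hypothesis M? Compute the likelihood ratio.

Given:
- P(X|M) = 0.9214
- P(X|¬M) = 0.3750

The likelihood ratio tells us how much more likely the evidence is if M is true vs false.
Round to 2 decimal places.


Likelihood Ratio (LR) = P(X|M) / P(X|¬M)

LR = 0.9214 / 0.3750
   = 2.46

The evidence is 2.46 times more likely if M is true than if M is false.
Since LR > 1, the evidence supports M over ¬M.


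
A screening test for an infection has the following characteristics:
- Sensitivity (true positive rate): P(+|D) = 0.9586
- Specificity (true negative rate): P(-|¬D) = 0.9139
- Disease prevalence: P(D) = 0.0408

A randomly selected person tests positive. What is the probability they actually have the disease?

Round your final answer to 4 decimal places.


Let D = has disease, + = positive test

Given:
- P(D) = 0.0408 (prevalence)
- P(+|D) = 0.9586 (sensitivity)
- P(-|¬D) = 0.9139 (specificity)
- P(+|¬D) = 0.0861 (false positive rate = 1 - specificity)

Step 1: Find P(+)
P(+) = P(+|D)P(D) + P(+|¬D)P(¬D)
     = 0.9586 × 0.0408 + 0.0861 × 0.9592
     = 0.03911088 + 0.08258712
     = 0.12169800

Step 2: Apply Bayes' theorem for P(D|+)
P(D|+) = P(+|D)P(D) / P(+)
       = 0.03911088 / 0.12169800
       = 0.3214


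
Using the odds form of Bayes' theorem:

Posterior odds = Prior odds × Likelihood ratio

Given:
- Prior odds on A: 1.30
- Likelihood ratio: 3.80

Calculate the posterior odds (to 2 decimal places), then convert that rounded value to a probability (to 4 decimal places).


Step 1: Calculate posterior odds
Posterior odds = Prior odds × LR
               = 1.30 × 3.80
               = 4.94

Step 2: Convert to probability
P(A|E) = Posterior odds / (1 + Posterior odds)
       = 4.94 / (1 + 4.94)
       = 4.94 / 5.94
       = 0.8316

The evidence increased P(A) from 0.5652 to 0.8316.


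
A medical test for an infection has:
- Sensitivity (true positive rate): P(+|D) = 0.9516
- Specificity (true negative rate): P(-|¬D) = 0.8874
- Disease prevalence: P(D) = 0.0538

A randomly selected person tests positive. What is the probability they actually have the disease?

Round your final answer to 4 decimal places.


Let D = has disease, + = positive test

Given:
- P(D) = 0.0538 (prevalence)
- P(+|D) = 0.9516 (sensitivity)
- P(-|¬D) = 0.8874 (specificity)
- P(+|¬D) = 0.1126 (false positive rate = 1 - specificity)

Step 1: Find P(+)
P(+) = P(+|D)P(D) + P(+|¬D)P(¬D)
     = 0.9516 × 0.0538 + 0.1126 × 0.9462
     = 0.05119608 + 0.10654212
     = 0.15773820

Step 2: Apply Bayes' theorem for P(D|+)
P(D|+) = P(+|D)P(D) / P(+)
       = 0.05119608 / 0.15773820
       = 0.3246
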